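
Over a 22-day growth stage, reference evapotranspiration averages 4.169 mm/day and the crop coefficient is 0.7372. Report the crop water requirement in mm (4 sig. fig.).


Approach: apply the crop water requirement relation, CWR = ET0 * Kc * days.
CWR = 4.169 * 0.7372 * 22 = 67.61 mm
Therefore the crop water requirement = 67.61 mm.


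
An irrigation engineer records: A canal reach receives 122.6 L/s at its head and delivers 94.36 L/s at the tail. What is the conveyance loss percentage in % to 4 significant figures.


Approach: apply the conveyance loss ratio, loss% = ((Q_head - Q_tail)/Q_head)*100.
loss = ((122.6 - 94.36)/122.6)*100 = 23.03 %
Therefore the conveyance loss percentage = 23.03 %.


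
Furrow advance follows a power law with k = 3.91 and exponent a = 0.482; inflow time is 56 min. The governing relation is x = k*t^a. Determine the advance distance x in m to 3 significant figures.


x = 3.91 * 56^0.482 = 27.2 m
Therefore the advance distance x = 27.2 m.


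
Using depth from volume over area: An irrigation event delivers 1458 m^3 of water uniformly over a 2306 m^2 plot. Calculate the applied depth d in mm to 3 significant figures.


Approach: apply depth from volume over area, d = (V/A)*1000.
d = (1458 / 2306) * 1000 = 632 mm
Therefore the applied depth d = 632 mm.


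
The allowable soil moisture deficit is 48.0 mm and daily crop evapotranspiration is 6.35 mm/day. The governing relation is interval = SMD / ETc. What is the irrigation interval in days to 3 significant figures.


interval = 48.0 / 6.35 = 7.56 days
Therefore the irrigation interval = 7.56 days.


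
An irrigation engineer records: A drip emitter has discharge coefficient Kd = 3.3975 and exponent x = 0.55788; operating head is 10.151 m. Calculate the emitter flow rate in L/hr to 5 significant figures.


Approach: apply the emitter characteristic equation, q = Kd * h^x.
q = 3.3975 * 10.151^0.55788 = 12.379 L/hr
Therefore the emitter flow rate = 12.379 L/hr.


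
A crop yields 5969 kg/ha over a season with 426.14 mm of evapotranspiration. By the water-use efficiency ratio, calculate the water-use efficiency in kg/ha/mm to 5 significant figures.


Approach: apply the water-use efficiency ratio, WUE = yield/ET.
WUE = 5969 / 426.14 = 14.007 kg/ha/mm
Therefore the water-use efficiency = 14.007 kg/ha/mm.


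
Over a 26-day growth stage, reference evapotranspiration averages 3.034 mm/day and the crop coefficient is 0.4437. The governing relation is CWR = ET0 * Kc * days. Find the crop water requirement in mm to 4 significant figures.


CWR = 3.034 * 0.4437 * 26 = 35.00 mm
Therefore the crop water requirement = 35.00 mm.


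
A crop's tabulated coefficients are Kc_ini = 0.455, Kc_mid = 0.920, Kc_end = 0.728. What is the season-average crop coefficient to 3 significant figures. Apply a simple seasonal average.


Approach: apply a simple seasonal average, Kc_avg = (Kc_ini + Kc_mid + Kc_end)/3.
Kc_avg = (0.455 + 0.920 + 0.728)/3 = 0.701
Therefore the season-average crop coefficient = 0.701.


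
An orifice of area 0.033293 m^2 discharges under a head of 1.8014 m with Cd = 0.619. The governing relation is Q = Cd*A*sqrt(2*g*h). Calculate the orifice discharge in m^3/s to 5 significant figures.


Q = 0.619 * 0.033293 * sqrt(2*9.81*1.8014) = 0.12252 m^3/s
Therefore the orifice discharge = 0.12252 m^3/s.


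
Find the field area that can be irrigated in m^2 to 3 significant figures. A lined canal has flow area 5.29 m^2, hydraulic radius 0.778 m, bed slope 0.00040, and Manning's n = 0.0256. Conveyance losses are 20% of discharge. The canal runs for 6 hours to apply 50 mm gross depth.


Approach: apply Manning's equation with a conveyance and depth budget, Q = (1/n)*A*R^(2/3)*S^(1/2); Q_field = Q*(1-loss); Area = Q_field*t/(d/1000).
Step 1 — canal discharge (Manning's equation):
  Q = (1/0.0256) * 5.29 * 0.778^(2/3) * 0.00040^(1/2) = 3.4960 m^3/s
Step 2 — delivered flow: Q_field = 3.4960*(1 - 20/100) = 2.7968 m^3/s
Step 3 — volume delivered: V = 2.7968 * 6*3600 = 60410 m^3
Step 4 — area served: A = V / (depth/1000) = 60410 / 0.05 = 1210000 m^2
Therefore the field area that can be irrigated = 1210000 m^2.


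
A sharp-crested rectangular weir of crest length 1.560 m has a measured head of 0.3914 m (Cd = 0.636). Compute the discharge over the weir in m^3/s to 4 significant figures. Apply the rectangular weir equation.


Approach: apply the rectangular weir equation, Q = (2/3)*Cd*L*sqrt(2g)*H^1.5.
Q = (2/3)*0.636*1.560*sqrt(2*9.81)*0.3914^1.5 = 0.7174 m^3/s
Therefore the discharge over the weir = 0.7174 m^3/s.


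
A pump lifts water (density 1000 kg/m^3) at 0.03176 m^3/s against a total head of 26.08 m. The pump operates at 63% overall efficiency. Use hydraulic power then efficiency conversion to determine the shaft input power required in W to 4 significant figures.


Approach: apply hydraulic power then efficiency conversion, P = rho*g*Q*H; P_in = P/eta.
Step 1 — hydraulic power (P = rho*g*Q*H):
  P = 1000 * 9.81 * 0.03176 * 26.08 = 8125.63 W
Step 2 — input power: P_in = P/eta = 8125.63 / 0.63 = 12900 W
Therefore the shaft input power required = 12900 W.


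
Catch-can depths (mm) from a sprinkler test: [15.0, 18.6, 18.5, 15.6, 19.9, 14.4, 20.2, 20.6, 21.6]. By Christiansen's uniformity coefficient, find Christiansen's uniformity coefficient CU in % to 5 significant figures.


Approach: apply Christiansen's uniformity coefficient, CU = (1 - mean_abs_deviation/mean)*100.
mean = 18.26667 mm
mean |d_i - mean| = 2.177778 mm
CU = (1 - 2.177778/18.26667)*100 = 88.078 %
Therefore Christiansen's uniformity coefficient CU = 88.078 %.


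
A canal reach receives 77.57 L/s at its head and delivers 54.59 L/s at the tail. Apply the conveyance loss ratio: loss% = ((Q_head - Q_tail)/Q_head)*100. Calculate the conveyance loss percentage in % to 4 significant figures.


loss = ((77.57 - 54.59)/77.57)*100 = 29.62 %
Therefore the conveyance loss percentage = 29.62 %.


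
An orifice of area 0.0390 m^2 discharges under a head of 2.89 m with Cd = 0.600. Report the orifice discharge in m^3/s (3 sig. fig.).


Approach: apply the orifice equation, Q = Cd*A*sqrt(2*g*h).
Q = 0.600 * 0.0390 * sqrt(2*9.81*2.89) = 0.176 m^3/s
Therefore the orifice discharge = 0.176 m^3/s.


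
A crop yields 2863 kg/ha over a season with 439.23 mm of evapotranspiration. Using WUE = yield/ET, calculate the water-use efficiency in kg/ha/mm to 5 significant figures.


WUE = 2863 / 439.23 = 6.5182 kg/ha/mm
Therefore the water-use efficiency = 6.5182 kg/ha/mm.


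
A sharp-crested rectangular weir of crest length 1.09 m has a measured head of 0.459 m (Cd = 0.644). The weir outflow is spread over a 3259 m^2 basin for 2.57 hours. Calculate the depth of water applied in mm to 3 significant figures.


Approach: apply the rectangular weir equation with a volume-to-depth conversion, Q = (2/3)*Cd*L*sqrt(2g)*H^1.5; d = Q*t/A * 1000.
Step 1 — weir discharge:
  Q = (2/3)*0.644*1.09*sqrt(2*9.81)*0.459^1.5 = 0.64460 m^3/s
Step 2 — volume: V = 0.64460 * 2.57*3600 = 5963.8 m^3
Step 3 — depth: d = V/A * 1000 = 5963.8/3259 * 1000 = 1830 mm
Therefore the depth of water applied = 1830 mm.


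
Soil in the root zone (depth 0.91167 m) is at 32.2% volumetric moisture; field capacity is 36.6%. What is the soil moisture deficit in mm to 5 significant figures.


Approach: apply the soil moisture deficit relation, SMD = (FC - theta)/100 * depth * 1000.
SMD = (36.6 - 32.2)/100 * 0.91167 * 1000 = 40.113 mm
Therefore the soil moisture deficit = 40.113 mm.


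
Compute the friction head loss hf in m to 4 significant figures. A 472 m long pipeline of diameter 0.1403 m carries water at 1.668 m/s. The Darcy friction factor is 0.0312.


Approach: apply the Darcy-Weisbach equation, hf = f*(L/D)*(v^2/(2g)).
hf = 0.0312 * (472/0.1403) * (1.668^2 / (2*9.81))
hf = 14.88 m
Therefore the friction head loss hf = 14.88 m.


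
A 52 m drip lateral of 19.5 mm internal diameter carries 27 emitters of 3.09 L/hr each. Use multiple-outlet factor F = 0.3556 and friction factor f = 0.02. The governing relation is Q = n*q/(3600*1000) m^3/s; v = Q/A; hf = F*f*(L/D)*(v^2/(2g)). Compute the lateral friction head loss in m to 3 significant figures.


Q = 27*3.09/(3600*1000) = 2.3175e-05 m^3/s
A = pi*(19.5e-3/2)^2 = 2.9865e-04 m^2, so v = Q/A = 0.077600 m/s
hf = 0.3556*0.02*(52/0.0195)*(0.077600^2/(2*9.81)) = 0.00582 m
Therefore the lateral friction head loss = 0.00582 m.


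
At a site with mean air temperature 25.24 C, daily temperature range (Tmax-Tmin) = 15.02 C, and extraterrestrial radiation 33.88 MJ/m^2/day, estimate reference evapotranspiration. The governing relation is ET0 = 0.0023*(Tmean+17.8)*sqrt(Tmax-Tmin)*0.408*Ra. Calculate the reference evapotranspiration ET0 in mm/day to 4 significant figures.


ET0 = 0.0023*(25.24+17.8)*sqrt(15.02)*0.408*33.88 = 5.303 mm/day
Therefore the reference evapotranspiration ET0 = 5.303 mm/day.


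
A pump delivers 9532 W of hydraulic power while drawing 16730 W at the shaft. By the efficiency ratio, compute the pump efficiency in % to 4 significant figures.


Approach: apply the efficiency ratio, eta = (P_out/P_in)*100.
eta = (9532 / 16730) * 100 = 56.98 %
Therefore the pump efficiency = 56.98 %.


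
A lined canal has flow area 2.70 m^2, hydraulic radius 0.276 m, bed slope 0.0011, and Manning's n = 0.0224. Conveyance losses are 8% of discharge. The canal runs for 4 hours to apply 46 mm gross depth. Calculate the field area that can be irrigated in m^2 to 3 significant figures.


Approach: apply Manning's equation with a conveyance and depth budget, Q = (1/n)*A*R^(2/3)*S^(1/2); Q_field = Q*(1-loss); Area = Q_field*t/(d/1000).
Step 1 — canal discharge (Manning's equation):
  Q = (1/0.0224) * 2.70 * 0.276^(2/3) * 0.0011^(1/2) = 1.6947 m^3/s
Step 2 — delivered flow: Q_field = 1.6947*(1 - 8/100) = 1.5591 m^3/s
Step 3 — volume delivered: V = 1.5591 * 4*3600 = 22451 m^3
Step 4 — area served: A = V / (depth/1000) = 22451 / 0.046 = 488000 m^2
Therefore the field area that can be irrigated = 488000 m^2.


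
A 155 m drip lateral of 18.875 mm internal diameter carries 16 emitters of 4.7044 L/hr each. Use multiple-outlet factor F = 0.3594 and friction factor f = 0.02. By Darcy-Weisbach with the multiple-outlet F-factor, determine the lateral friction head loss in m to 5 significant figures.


Approach: apply Darcy-Weisbach with the multiple-outlet F-factor, Q = n*q/(3600*1000) m^3/s; v = Q/A; hf = F*f*(L/D)*(v^2/(2g)).
Q = 16*4.7044/(3600*1000) = 2.090844e-05 m^3/s
A = pi*(18.875e-3/2)^2 = 2.798104e-04 m^2, so v = Q/A = 0.07472362 m/s
hf = 0.3594*0.02*(155/0.018875)*(0.07472362^2/(2*9.81)) = 0.016798 m
Therefore the lateral friction head loss = 0.016798 m.


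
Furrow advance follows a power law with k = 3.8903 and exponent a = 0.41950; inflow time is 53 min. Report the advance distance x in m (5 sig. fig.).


Approach: apply the power-law advance function, x = k*t^a.
x = 3.8903 * 53^0.41950 = 20.574 m
Therefore the advance distance x = 20.574 m.


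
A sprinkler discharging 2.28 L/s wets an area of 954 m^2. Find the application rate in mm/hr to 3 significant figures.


Approach: apply the application rate relation, rate = (Q/A)*3600.
rate = (2.28 / 954) * 3600 = 8.60 mm/hr
Therefore the application rate = 8.60 mm/hr.


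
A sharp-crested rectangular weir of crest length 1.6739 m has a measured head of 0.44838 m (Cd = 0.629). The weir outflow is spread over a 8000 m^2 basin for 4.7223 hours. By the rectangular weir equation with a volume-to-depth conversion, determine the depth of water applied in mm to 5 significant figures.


Approach: apply the rectangular weir equation with a volume-to-depth conversion, Q = (2/3)*Cd*L*sqrt(2g)*H^1.5; d = Q*t/A * 1000.
Step 1 — weir discharge:
  Q = (2/3)*0.629*1.6739*sqrt(2*9.81)*0.44838^1.5 = 0.9334859 m^3/s
Step 2 — volume: V = 0.9334859 * 4.7223*3600 = 15869.52 m^3
Step 3 — depth: d = V/A * 1000 = 15869.52/8000 * 1000 = 1983.7 mm
Therefore the depth of water applied = 1983.7 mm.


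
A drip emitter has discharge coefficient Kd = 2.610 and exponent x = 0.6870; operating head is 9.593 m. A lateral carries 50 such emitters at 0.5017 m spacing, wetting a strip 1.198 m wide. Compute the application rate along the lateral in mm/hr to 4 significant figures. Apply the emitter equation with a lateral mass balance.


Approach: apply the emitter equation with a lateral mass balance, q = Kd*h^x; Q = n*q; rate = Q/(n*spacing*width).
Step 1 — single emitter flow (q = Kd*h^x):
  q = 2.610 * 9.593^0.6870 = 12.3380 L/hr
Step 2 — total lateral flow: Q = 50 * 12.3380 = 616.898 L/hr
Step 3 — wetted area: A = 50 * 0.5017 * 1.198 = 30.0518 m^2
Step 4 — application rate: Q/A = 616.898/30.0518 = 20.53 mm/hr
Therefore the application rate along the lateral = 20.53 mm/hr.


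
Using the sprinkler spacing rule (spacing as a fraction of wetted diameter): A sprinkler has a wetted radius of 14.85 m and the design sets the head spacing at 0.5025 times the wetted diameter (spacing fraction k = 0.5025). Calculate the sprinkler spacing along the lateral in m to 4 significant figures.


Approach: apply the sprinkler spacing rule (spacing as a fraction of wetted diameter), S = k*(2*R).
S = 0.5025 * (2 * 14.85) = 14.92 m
Therefore the sprinkler spacing along the lateral = 14.92 m.


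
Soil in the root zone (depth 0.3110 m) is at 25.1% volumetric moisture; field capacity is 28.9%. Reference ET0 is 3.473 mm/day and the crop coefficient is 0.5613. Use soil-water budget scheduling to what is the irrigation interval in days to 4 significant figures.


Approach: apply soil-water budget scheduling, SMD = (FC-theta)/100*depth*1000; ETc = ET0*Kc; interval = SMD/ETc.
Step 1 — soil moisture deficit:
  SMD = (28.9 - 25.1)/100 * 0.3110 * 1000 = 11.8180 mm
Step 2 — daily crop ET (ETc = ET0*Kc):
  ETc = 3.473 * 0.5613 = 1.94939 mm/day
Step 3 — irrigation interval (SMD/ETc):
  interval = 11.8180 / 1.94939 = 6.062 days
Therefore the irrigation interval = 6.062 days.


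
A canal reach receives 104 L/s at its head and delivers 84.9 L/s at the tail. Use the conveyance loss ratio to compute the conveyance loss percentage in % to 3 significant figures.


Approach: apply the conveyance loss ratio, loss% = ((Q_head - Q_tail)/Q_head)*100.
loss = ((104 - 84.9)/104)*100 = 18.4 %
Therefore the conveyance loss percentage = 18.4 %.


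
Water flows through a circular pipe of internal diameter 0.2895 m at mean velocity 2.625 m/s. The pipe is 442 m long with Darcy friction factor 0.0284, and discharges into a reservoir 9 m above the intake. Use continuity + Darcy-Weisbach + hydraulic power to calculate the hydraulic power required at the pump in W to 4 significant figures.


Approach: apply continuity + Darcy-Weisbach + hydraulic power, Q = A*v; hf = f*(L/D)*(v^2/(2g)); H = static + hf; P = rho*g*Q*H.
Step 1 — flow rate (continuity, Q = A*v):
  A = pi*(0.2895/2)^2 = 0.0658244 m^2
  Q = 0.0658244 * 2.625 = 0.172789 m^3/s
Step 2 — friction head loss (Darcy-Weisbach):
  hf = 0.0284 * (442/0.2895) * (2.625^2 / (2*9.81))
  hf = 15.2283 m
Step 3 — total head: H = 9 + 15.2283 = 24.2283 m
Step 4 — hydraulic power (P = rho*g*Q*H):
  P = 1000 * 9.81 * 0.172789 * 24.2283 = 41070 W
Therefore the hydraulic power required at the pump = 41070 W.


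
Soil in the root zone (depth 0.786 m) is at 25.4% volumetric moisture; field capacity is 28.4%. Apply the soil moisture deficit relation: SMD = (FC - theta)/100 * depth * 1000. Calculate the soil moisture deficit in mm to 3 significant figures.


SMD = (28.4 - 25.4)/100 * 0.786 * 1000 = 23.6 mm
Therefore the soil moisture deficit = 23.6 mm.


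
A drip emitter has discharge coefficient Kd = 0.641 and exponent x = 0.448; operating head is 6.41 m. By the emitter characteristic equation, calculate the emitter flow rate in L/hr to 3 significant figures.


Approach: apply the emitter characteristic equation, q = Kd * h^x.
q = 0.641 * 6.41^0.448 = 1.47 L/hr
Therefore the emitter flow rate = 1.47 L/hr.


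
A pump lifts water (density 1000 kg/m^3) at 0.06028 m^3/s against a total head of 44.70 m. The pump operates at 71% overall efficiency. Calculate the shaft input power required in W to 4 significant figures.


Approach: apply hydraulic power then efficiency conversion, P = rho*g*Q*H; P_in = P/eta.
Step 1 — hydraulic power (P = rho*g*Q*H):
  P = 1000 * 9.81 * 0.06028 * 44.70 = 26433.2 W
Step 2 — input power: P_in = P/eta = 26433.2 / 0.71 = 37230 W
Therefore the shaft input power required = 37230 W.


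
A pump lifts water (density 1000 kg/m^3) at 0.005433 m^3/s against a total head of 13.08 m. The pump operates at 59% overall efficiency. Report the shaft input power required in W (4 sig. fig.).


Approach: apply hydraulic power then efficiency conversion, P = rho*g*Q*H; P_in = P/eta.
Step 1 — hydraulic power (P = rho*g*Q*H):
  P = 1000 * 9.81 * 0.005433 * 13.08 = 697.134 W
Step 2 — input power: P_in = P/eta = 697.134 / 0.59 = 1182 W
Therefore the shaft input power required = 1182 W.


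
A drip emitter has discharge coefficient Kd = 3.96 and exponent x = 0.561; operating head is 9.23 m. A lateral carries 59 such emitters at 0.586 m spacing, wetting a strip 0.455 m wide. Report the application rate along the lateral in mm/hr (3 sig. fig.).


Approach: apply the emitter equation with a lateral mass balance, q = Kd*h^x; Q = n*q; rate = Q/(n*spacing*width).
Step 1 — single emitter flow (q = Kd*h^x):
  q = 3.96 * 9.23^0.561 = 13.778 L/hr
Step 2 — total lateral flow: Q = 59 * 13.778 = 812.88 L/hr
Step 3 — wetted area: A = 59 * 0.586 * 0.455 = 15.731 m^2
Step 4 — application rate: Q/A = 812.88/15.731 = 51.7 mm/hr
Therefore the application rate along the lateral = 51.7 mm/hr.


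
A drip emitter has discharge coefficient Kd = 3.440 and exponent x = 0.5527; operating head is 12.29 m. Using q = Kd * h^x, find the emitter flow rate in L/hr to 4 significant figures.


q = 3.440 * 12.29^0.5527 = 13.76 L/hr
Therefore the emitter flow rate = 13.76 L/hr.


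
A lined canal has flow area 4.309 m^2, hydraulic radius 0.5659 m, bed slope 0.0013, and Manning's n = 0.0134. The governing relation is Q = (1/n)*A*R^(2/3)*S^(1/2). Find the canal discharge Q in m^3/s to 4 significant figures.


Q = (1/0.0134) * 4.309 * 0.5659^(2/3) * 0.0013^(1/2) = 7.932 m^3/s
Therefore the canal discharge Q = 7.932 m^3/s.


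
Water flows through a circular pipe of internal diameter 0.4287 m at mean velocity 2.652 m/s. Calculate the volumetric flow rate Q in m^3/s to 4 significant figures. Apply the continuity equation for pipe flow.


Approach: apply the continuity equation for pipe flow, Q = A * v with A = pi*(D/2)^2.
A = pi*(0.4287/2)^2 = 0.144343 m^2
Q = 0.144343 * 2.652 = 0.3828 m^3/s
Therefore the volumetric flow rate Q = 0.3828 m^3/s.


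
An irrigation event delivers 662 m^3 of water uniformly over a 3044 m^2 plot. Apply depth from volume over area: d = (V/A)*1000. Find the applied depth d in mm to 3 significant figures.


d = (662 / 3044) * 1000 = 217 mm
Therefore the applied depth d = 217 mm.


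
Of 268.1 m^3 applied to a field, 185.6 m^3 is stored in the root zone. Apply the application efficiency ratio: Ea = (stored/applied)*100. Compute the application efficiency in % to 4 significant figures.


Ea = (185.6/268.1)*100 = 69.23 %
Therefore the application efficiency = 69.23 %.


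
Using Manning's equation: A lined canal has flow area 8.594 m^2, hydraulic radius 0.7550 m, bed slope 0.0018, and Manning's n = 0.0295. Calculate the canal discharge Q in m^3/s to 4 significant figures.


Approach: apply Manning's equation, Q = (1/n)*A*R^(2/3)*S^(1/2).
Q = (1/0.0295) * 8.594 * 0.7550^(2/3) * 0.0018^(1/2) = 10.25 m^3/s
Therefore the canal discharge Q = 10.25 m^3/s.


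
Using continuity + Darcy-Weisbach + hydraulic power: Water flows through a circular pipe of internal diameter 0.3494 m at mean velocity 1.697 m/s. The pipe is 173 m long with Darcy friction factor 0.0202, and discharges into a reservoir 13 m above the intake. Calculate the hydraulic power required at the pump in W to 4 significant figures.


Approach: apply continuity + Darcy-Weisbach + hydraulic power, Q = A*v; hf = f*(L/D)*(v^2/(2g)); H = static + hf; P = rho*g*Q*H.
Step 1 — flow rate (continuity, Q = A*v):
  A = pi*(0.3494/2)^2 = 0.0958817 m^2
  Q = 0.0958817 * 1.697 = 0.162711 m^3/s
Step 2 — friction head loss (Darcy-Weisbach):
  hf = 0.0202 * (173/0.3494) * (1.697^2 / (2*9.81))
  hf = 1.46804 m
Step 3 — total head: H = 13 + 1.46804 = 14.4680 m
Step 4 — hydraulic power (P = rho*g*Q*H):
  P = 1000 * 9.81 * 0.162711 * 14.4680 = 23090 W
Therefore the hydraulic power required at the pump = 23090 W.


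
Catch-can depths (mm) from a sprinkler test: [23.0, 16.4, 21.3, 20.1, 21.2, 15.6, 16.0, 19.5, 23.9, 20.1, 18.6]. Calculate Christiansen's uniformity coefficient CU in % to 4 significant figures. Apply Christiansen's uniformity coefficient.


Approach: apply Christiansen's uniformity coefficient, CU = (1 - mean_abs_deviation/mean)*100.
mean = 19.6091 mm
mean |d_i - mean| = 2.17190 mm
CU = (1 - 2.17190/19.6091)*100 = 88.92 %
Therefore Christiansen's uniformity coefficient CU = 88.92 %.


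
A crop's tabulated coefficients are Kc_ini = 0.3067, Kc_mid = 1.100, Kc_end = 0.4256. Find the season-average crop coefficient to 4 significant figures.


Approach: apply a simple seasonal average, Kc_avg = (Kc_ini + Kc_mid + Kc_end)/3.
Kc_avg = (0.3067 + 1.100 + 0.4256)/3 = 0.6108
Therefore the season-average crop coefficient = 0.6108.


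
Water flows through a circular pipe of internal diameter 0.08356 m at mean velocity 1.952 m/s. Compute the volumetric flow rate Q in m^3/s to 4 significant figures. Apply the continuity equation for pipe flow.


Approach: apply the continuity equation for pipe flow, Q = A * v with A = pi*(D/2)^2.
A = pi*(0.08356/2)^2 = 0.00548386 m^2
Q = 0.00548386 * 1.952 = 0.01070 m^3/s
Therefore the volumetric flow rate Q = 0.01070 m^3/s.


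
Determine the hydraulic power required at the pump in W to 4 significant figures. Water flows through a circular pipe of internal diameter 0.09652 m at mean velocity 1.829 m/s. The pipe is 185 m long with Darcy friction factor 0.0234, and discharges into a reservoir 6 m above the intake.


Approach: apply continuity + Darcy-Weisbach + hydraulic power, Q = A*v; hf = f*(L/D)*(v^2/(2g)); H = static + hf; P = rho*g*Q*H.
Step 1 — flow rate (continuity, Q = A*v):
  A = pi*(0.09652/2)^2 = 0.00731686 m^2
  Q = 0.00731686 * 1.829 = 0.0133825 m^3/s
Step 2 — friction head loss (Darcy-Weisbach):
  hf = 0.0234 * (185/0.09652) * (1.829^2 / (2*9.81))
  hf = 7.64713 m
Step 3 — total head: H = 6 + 7.64713 = 13.6471 m
Step 4 — hydraulic power (P = rho*g*Q*H):
  P = 1000 * 9.81 * 0.0133825 * 13.6471 = 1792 W
Therefore the hydraulic power required at the pump = 1792 W.


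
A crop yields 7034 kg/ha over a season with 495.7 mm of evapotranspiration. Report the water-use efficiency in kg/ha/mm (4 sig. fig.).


Approach: apply the water-use efficiency ratio, WUE = yield/ET.
WUE = 7034 / 495.7 = 14.19 kg/ha/mm
Therefore the water-use efficiency = 14.19 kg/ha/mm.


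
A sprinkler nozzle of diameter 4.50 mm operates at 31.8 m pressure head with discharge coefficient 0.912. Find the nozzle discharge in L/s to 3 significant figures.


Approach: apply the orifice equation, Q = Cd*A*sqrt(2*g*h), A = pi*(d/2)^2.
A = pi*(4.50e-3/2)^2 = 1.5904e-05 m^2
Q = 0.912 * 1.5904e-05 * sqrt(2*9.81*31.8) * 1000 = 0.362 L/s
Therefore the nozzle discharge = 0.362 L/s.


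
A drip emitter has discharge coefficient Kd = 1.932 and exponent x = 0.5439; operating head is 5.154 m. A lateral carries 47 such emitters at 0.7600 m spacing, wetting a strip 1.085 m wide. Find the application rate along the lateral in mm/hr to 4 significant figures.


Approach: apply the emitter equation with a lateral mass balance, q = Kd*h^x; Q = n*q; rate = Q/(n*spacing*width).
Step 1 — single emitter flow (q = Kd*h^x):
  q = 1.932 * 5.154^0.5439 = 4.71349 L/hr
Step 2 — total lateral flow: Q = 47 * 4.71349 = 221.534 L/hr
Step 3 — wetted area: A = 47 * 0.7600 * 1.085 = 38.7562 m^2
Step 4 — application rate: Q/A = 221.534/38.7562 = 5.716 mm/hr
Therefore the application rate along the lateral = 5.716 mm/hr.


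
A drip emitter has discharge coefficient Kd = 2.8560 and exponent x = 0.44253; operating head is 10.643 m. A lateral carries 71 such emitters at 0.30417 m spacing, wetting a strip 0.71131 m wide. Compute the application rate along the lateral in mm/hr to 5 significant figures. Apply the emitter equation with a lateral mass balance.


Approach: apply the emitter equation with a lateral mass balance, q = Kd*h^x; Q = n*q; rate = Q/(n*spacing*width).
Step 1 — single emitter flow (q = Kd*h^x):
  q = 2.8560 * 10.643^0.44253 = 8.133264 L/hr
Step 2 — total lateral flow: Q = 71 * 8.133264 = 577.4617 L/hr
Step 3 — wetted area: A = 71 * 0.30417 * 0.71131 = 15.36150 m^2
Step 4 — application rate: Q/A = 577.4617/15.36150 = 37.591 mm/hr
Therefore the application rate along the lateral = 37.591 mm/hr.


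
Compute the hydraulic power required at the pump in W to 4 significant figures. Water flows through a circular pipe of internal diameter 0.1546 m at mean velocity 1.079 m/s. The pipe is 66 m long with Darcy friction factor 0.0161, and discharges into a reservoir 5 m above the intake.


Approach: apply continuity + Darcy-Weisbach + hydraulic power, Q = A*v; hf = f*(L/D)*(v^2/(2g)); H = static + hf; P = rho*g*Q*H.
Step 1 — flow rate (continuity, Q = A*v):
  A = pi*(0.1546/2)^2 = 0.0187719 m^2
  Q = 0.0187719 * 1.079 = 0.0202549 m^3/s
Step 2 — friction head loss (Darcy-Weisbach):
  hf = 0.0161 * (66/0.1546) * (1.079^2 / (2*9.81))
  hf = 0.407854 m
Step 3 — total head: H = 5 + 0.407854 = 5.40785 m
Step 4 — hydraulic power (P = rho*g*Q*H):
  P = 1000 * 9.81 * 0.0202549 * 5.40785 = 1075 W
Therefore the hydraulic power required at the pump = 1075 W.


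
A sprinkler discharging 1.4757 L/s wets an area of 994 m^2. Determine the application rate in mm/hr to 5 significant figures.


Approach: apply the application rate relation, rate = (Q/A)*3600.
rate = (1.4757 / 994) * 3600 = 5.3446 mm/hr
Therefore the application rate = 5.3446 mm/hr.


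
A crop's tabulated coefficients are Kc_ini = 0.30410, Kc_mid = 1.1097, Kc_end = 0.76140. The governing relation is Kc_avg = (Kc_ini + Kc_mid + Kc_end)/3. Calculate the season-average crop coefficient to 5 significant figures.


Kc_avg = (0.30410 + 1.1097 + 0.76140)/3 = 0.72507
Therefore the season-average crop coefficient = 0.72507.


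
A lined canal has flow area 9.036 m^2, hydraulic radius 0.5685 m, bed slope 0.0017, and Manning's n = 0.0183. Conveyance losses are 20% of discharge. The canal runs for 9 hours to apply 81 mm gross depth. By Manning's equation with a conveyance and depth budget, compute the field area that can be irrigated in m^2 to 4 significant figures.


Approach: apply Manning's equation with a conveyance and depth budget, Q = (1/n)*A*R^(2/3)*S^(1/2); Q_field = Q*(1-loss); Area = Q_field*t/(d/1000).
Step 1 — canal discharge (Manning's equation):
  Q = (1/0.0183) * 9.036 * 0.5685^(2/3) * 0.0017^(1/2) = 13.9713 m^3/s
Step 2 — delivered flow: Q_field = 13.9713*(1 - 20/100) = 11.1770 m^3/s
Step 3 — volume delivered: V = 11.1770 * 9*3600 = 362136 m^3
Step 4 — area served: A = V / (depth/1000) = 362136 / 0.081 = 4471000 m^2
Therefore the field area that can be irrigated = 4471000 m^2.


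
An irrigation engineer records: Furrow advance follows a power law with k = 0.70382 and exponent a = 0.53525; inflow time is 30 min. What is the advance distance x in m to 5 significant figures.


Approach: apply the power-law advance function, x = k*t^a.
x = 0.70382 * 30^0.53525 = 4.3460 m
Therefore the advance distance x = 4.3460 m.


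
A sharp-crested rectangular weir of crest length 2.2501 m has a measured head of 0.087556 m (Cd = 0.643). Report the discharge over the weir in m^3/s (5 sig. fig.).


Approach: apply the rectangular weir equation, Q = (2/3)*Cd*L*sqrt(2g)*H^1.5.
Q = (2/3)*0.643*2.2501*sqrt(2*9.81)*0.087556^1.5 = 0.11069 m^3/s
Therefore the discharge over the weir = 0.11069 m^3/s.


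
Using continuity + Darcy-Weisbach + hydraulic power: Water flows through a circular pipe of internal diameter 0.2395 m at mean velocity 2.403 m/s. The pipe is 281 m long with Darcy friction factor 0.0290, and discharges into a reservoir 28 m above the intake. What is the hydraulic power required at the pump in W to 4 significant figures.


Approach: apply continuity + Darcy-Weisbach + hydraulic power, Q = A*v; hf = f*(L/D)*(v^2/(2g)); H = static + hf; P = rho*g*Q*H.
Step 1 — flow rate (continuity, Q = A*v):
  A = pi*(0.2395/2)^2 = 0.0450506 m^2
  Q = 0.0450506 * 2.403 = 0.108257 m^3/s
Step 2 — friction head loss (Darcy-Weisbach):
  hf = 0.0290 * (281/0.2395) * (2.403^2 / (2*9.81))
  hf = 10.0140 m
Step 3 — total head: H = 28 + 10.0140 = 38.0140 m
Step 4 — hydraulic power (P = rho*g*Q*H):
  P = 1000 * 9.81 * 0.108257 * 38.0140 = 40370 W
Therefore the hydraulic power required at the pump = 40370 W.


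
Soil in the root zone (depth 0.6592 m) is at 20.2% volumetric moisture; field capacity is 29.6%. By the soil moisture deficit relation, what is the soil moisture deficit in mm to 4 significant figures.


Approach: apply the soil moisture deficit relation, SMD = (FC - theta)/100 * depth * 1000.
SMD = (29.6 - 20.2)/100 * 0.6592 * 1000 = 61.96 mm
Therefore the soil moisture deficit = 61.96 mm.


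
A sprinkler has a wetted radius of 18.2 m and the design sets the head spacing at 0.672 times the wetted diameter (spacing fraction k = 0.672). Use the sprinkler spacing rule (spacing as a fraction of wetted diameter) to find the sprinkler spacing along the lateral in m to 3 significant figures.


Approach: apply the sprinkler spacing rule (spacing as a fraction of wetted diameter), S = k*(2*R).
S = 0.672 * (2 * 18.2) = 24.5 m
Therefore the sprinkler spacing along the lateral = 24.5 m.


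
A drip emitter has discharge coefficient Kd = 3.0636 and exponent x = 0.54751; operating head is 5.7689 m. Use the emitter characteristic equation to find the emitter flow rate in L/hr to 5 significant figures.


Approach: apply the emitter characteristic equation, q = Kd * h^x.
q = 3.0636 * 5.7689^0.54751 = 7.9972 L/hr
Therefore the emitter flow rate = 7.9972 L/hr.


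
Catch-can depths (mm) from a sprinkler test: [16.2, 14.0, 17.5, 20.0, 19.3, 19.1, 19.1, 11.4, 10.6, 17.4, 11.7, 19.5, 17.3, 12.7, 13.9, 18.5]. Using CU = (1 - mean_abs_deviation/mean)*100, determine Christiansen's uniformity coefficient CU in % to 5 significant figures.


mean = 16.13750 mm
mean |d_i - mean| = 2.815625 mm
CU = (1 - 2.815625/16.13750)*100 = 82.552 %
Therefore Christiansen's uniformity coefficient CU = 82.552 %.


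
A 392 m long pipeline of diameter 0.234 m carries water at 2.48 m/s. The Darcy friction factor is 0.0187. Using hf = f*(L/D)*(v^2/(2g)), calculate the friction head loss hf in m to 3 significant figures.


hf = 0.0187 * (392/0.234) * (2.48^2 / (2*9.81))
hf = 9.82 m
Therefore the friction head loss hf = 9.82 m.


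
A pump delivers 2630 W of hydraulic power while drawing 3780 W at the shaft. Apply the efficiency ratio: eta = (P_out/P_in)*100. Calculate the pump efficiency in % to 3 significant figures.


eta = (2630 / 3780) * 100 = 69.6 %
Therefore the pump efficiency = 69.6 %.


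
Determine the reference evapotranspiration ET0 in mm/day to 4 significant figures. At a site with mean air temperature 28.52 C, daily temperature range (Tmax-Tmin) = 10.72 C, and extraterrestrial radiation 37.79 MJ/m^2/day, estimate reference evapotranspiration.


Approach: apply the Hargreaves-Samani method, ET0 = 0.0023*(Tmean+17.8)*sqrt(Tmax-Tmin)*0.408*Ra.
ET0 = 0.0023*(28.52+17.8)*sqrt(10.72)*0.408*37.79 = 5.378 mm/day
Therefore the reference evapotranspiration ET0 = 5.378 mm/day.


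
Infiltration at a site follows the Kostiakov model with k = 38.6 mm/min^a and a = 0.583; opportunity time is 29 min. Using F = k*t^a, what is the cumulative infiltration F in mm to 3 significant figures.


F = 38.6 * 29^0.583 = 275 mm
Therefore the cumulative infiltration F = 275 mm.


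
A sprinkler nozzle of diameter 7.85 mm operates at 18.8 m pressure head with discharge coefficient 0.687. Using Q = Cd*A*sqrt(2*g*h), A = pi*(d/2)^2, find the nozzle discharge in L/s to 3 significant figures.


A = pi*(7.85e-3/2)^2 = 4.8398e-05 m^2
Q = 0.687 * 4.8398e-05 * sqrt(2*9.81*18.8) * 1000 = 0.639 L/s
Therefore the nozzle discharge = 0.639 L/s.


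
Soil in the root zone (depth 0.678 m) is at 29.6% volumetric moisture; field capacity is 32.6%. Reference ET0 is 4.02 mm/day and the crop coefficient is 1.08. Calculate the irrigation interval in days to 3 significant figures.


Approach: apply soil-water budget scheduling, SMD = (FC-theta)/100*depth*1000; ETc = ET0*Kc; interval = SMD/ETc.
Step 1 — soil moisture deficit:
  SMD = (32.6 - 29.6)/100 * 0.678 * 1000 = 20.340 mm
Step 2 — daily crop ET (ETc = ET0*Kc):
  ETc = 4.02 * 1.08 = 4.3416 mm/day
Step 3 — irrigation interval (SMD/ETc):
  interval = 20.340 / 4.3416 = 4.68 days
Therefore the irrigation interval = 4.68 days.


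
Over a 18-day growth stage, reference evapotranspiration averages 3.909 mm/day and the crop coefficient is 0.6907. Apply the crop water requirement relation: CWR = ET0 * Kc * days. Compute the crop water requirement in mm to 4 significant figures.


CWR = 3.909 * 0.6907 * 18 = 48.60 mm
Therefore the crop water requirement = 48.60 mm.


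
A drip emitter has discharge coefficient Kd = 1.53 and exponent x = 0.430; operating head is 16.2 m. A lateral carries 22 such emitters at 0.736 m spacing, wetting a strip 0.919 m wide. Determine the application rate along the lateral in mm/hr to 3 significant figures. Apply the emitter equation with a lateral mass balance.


Approach: apply the emitter equation with a lateral mass balance, q = Kd*h^x; Q = n*q; rate = Q/(n*spacing*width).
Step 1 — single emitter flow (q = Kd*h^x):
  q = 1.53 * 16.2^0.430 = 5.0674 L/hr
Step 2 — total lateral flow: Q = 22 * 5.0674 = 111.48 L/hr
Step 3 — wetted area: A = 22 * 0.736 * 0.919 = 14.880 m^2
Step 4 — application rate: Q/A = 111.48/14.880 = 7.49 mm/hr
Therefore the application rate along the lateral = 7.49 mm/hr.


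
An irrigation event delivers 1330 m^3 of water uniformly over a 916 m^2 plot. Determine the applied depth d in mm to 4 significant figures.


Approach: apply depth from volume over area, d = (V/A)*1000.
d = (1330 / 916) * 1000 = 1452 mm
Therefore the applied depth d = 1452 mm.


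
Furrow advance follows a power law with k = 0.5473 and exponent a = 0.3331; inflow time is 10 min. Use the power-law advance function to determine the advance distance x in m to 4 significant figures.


Approach: apply the power-law advance function, x = k*t^a.
x = 0.5473 * 10^0.3331 = 1.178 m
Therefore the advance distance x = 1.178 m.


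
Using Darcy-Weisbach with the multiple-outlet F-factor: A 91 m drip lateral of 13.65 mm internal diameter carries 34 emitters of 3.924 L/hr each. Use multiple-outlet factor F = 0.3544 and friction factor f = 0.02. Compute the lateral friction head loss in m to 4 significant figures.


Approach: apply Darcy-Weisbach with the multiple-outlet F-factor, Q = n*q/(3600*1000) m^3/s; v = Q/A; hf = F*f*(L/D)*(v^2/(2g)).
Q = 34*3.924/(3600*1000) = 3.70600e-05 m^3/s
A = pi*(13.65e-3/2)^2 = 1.46337e-04 m^2, so v = Q/A = 0.253250 m/s
hf = 0.3544*0.02*(91/0.01365)*(0.253250^2/(2*9.81)) = 0.1545 m
Therefore the lateral friction head loss = 0.1545 m.


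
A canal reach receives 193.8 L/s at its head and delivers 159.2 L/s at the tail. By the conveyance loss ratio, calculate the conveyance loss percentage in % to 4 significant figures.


Approach: apply the conveyance loss ratio, loss% = ((Q_head - Q_tail)/Q_head)*100.
loss = ((193.8 - 159.2)/193.8)*100 = 17.85 %
Therefore the conveyance loss percentage = 17.85 %.


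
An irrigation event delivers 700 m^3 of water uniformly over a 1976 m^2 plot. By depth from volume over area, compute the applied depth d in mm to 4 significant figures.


Approach: apply depth from volume over area, d = (V/A)*1000.
d = (700 / 1976) * 1000 = 354.3 mm
Therefore the applied depth d = 354.3 mm.


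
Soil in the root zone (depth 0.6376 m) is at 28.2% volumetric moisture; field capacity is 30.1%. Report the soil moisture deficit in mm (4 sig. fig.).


Approach: apply the soil moisture deficit relation, SMD = (FC - theta)/100 * depth * 1000.
SMD = (30.1 - 28.2)/100 * 0.6376 * 1000 = 12.11 mm
Therefore the soil moisture deficit = 12.11 mm.


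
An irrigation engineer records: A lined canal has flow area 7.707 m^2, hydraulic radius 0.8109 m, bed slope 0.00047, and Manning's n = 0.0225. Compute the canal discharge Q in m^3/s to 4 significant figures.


Approach: apply Manning's equation, Q = (1/n)*A*R^(2/3)*S^(1/2).
Q = (1/0.0225) * 7.707 * 0.8109^(2/3) * 0.00047^(1/2) = 6.457 m^3/s
Therefore the canal discharge Q = 6.457 m^3/s.


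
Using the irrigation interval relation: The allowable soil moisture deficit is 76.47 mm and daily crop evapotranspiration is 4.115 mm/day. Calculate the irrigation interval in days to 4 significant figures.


Approach: apply the irrigation interval relation, interval = SMD / ETc.
interval = 76.47 / 4.115 = 18.58 days
Therefore the irrigation interval = 18.58 days.


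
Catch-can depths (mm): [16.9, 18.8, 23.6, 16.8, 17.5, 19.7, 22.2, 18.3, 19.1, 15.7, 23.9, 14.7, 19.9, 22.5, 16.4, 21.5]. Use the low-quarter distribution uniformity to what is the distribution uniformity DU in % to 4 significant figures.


Approach: apply the low-quarter distribution uniformity, DU = (mean of lowest quarter of readings / overall mean)*100.
sorted lowest 4 of 16: [14.7, 15.7, 16.4, 16.8] -> mean = 15.9000 mm
overall mean = 19.2188 mm
DU = (15.9000/19.2188)*100 = 82.73 %
Therefore the distribution uniformity DU = 82.73 %.


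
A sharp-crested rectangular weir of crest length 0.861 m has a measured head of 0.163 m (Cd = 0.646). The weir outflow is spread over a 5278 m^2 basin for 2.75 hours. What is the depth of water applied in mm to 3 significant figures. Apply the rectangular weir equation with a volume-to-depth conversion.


Approach: apply the rectangular weir equation with a volume-to-depth conversion, Q = (2/3)*Cd*L*sqrt(2g)*H^1.5; d = Q*t/A * 1000.
Step 1 — weir discharge:
  Q = (2/3)*0.646*0.861*sqrt(2*9.81)*0.163^1.5 = 0.10809 m^3/s
Step 2 — volume: V = 0.10809 * 2.75*3600 = 1070.1 m^3
Step 3 — depth: d = V/A * 1000 = 1070.1/5278 * 1000 = 203 mm
Therefore the depth of water applied = 203 mm.


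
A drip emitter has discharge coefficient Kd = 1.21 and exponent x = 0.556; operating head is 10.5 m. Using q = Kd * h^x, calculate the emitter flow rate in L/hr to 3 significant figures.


q = 1.21 * 10.5^0.556 = 4.47 L/hr
Therefore the emitter flow rate = 4.47 L/hr.


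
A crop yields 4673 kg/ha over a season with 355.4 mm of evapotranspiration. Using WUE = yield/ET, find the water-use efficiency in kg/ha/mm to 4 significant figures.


WUE = 4673 / 355.4 = 13.15 kg/ha/mm
Therefore the water-use efficiency = 13.15 kg/ha/mm.


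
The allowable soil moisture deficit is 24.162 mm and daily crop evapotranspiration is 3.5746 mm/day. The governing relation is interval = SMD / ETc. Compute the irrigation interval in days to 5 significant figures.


interval = 24.162 / 3.5746 = 6.7594 days
Therefore the irrigation interval = 6.7594 days.


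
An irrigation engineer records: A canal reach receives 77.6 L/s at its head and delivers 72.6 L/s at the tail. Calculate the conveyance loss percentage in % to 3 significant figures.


Approach: apply the conveyance loss ratio, loss% = ((Q_head - Q_tail)/Q_head)*100.
loss = ((77.6 - 72.6)/77.6)*100 = 6.44 %
Therefore the conveyance loss percentage = 6.44 %.


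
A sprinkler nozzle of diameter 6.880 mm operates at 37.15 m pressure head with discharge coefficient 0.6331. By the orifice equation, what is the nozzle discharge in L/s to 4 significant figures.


Approach: apply the orifice equation, Q = Cd*A*sqrt(2*g*h), A = pi*(d/2)^2.
A = pi*(6.880e-3/2)^2 = 3.71764e-05 m^2
Q = 0.6331 * 3.71764e-05 * sqrt(2*9.81*37.15) * 1000 = 0.6354 L/s
Therefore the nozzle discharge = 0.6354 L/s.
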